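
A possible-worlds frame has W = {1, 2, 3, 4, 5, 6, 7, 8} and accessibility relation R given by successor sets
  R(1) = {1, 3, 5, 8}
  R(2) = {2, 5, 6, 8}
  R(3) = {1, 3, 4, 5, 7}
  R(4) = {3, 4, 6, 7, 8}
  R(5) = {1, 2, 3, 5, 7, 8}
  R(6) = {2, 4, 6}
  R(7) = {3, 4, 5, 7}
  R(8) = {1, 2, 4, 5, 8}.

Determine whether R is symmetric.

Yes

Symmetric: yes — every pair in R has its reverse in R.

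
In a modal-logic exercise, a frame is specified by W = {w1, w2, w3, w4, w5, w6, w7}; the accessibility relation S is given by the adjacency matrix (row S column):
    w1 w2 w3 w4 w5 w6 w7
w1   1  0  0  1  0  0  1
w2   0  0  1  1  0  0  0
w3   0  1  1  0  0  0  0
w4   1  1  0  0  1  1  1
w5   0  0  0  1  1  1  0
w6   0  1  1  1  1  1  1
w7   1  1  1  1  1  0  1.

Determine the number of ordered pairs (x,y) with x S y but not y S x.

6

Enumerating: (w6,w2), (w6,w3), (w6,w7), (w7,w2), (w7,w3), (w7,w5).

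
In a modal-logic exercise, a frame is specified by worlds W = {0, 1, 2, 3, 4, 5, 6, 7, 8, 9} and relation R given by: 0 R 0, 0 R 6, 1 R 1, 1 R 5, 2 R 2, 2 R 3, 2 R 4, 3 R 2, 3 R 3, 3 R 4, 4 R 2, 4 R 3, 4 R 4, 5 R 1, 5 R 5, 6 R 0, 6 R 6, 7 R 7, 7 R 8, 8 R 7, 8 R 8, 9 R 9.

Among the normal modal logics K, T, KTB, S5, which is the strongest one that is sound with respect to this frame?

Reflexive (axiom T): yes — every world is R-related to itself.
Symmetric (axiom B): yes — every pair in R has its reverse in R.
Euclidean (axiom 5): yes — any two successors of a common world are R-related.
So F validates K, T, KTB, S5. The strongest is S5.

S5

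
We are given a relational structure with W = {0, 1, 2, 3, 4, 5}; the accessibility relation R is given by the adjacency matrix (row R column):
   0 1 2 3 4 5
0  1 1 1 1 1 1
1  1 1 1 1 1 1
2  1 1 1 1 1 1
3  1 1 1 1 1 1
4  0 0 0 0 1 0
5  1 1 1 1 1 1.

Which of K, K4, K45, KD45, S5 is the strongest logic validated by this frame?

K4

Transitive (axiom 4): yes — every two-step R-path is closed by a direct edge.
Euclidean (axiom 5): no — 0 R 4 and 0 R 1, but not 4 R 1.
Serial (axiom D): yes — every world has a successor (e.g. 0 R 0).
Reflexive (axiom T): yes — every world is R-related to itself.
So F validates K, K4; K45 would additionally require R to be Euclidean. The strongest is K4.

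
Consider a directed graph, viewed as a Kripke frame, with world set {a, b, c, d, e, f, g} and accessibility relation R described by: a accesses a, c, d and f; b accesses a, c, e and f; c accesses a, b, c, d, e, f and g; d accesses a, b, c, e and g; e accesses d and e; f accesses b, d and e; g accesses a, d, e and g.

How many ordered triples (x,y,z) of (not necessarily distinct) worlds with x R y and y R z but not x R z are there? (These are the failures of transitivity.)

Enumerating: (a,c,b), (a,c,e), (a,c,g), (a,d,b), (a,d,e), (a,d,g), (a,f,b), (a,f,e), (b,a,d), (b,c,b), (b,c,d), (b,c,g), … and 24 more.
Total: 36.

36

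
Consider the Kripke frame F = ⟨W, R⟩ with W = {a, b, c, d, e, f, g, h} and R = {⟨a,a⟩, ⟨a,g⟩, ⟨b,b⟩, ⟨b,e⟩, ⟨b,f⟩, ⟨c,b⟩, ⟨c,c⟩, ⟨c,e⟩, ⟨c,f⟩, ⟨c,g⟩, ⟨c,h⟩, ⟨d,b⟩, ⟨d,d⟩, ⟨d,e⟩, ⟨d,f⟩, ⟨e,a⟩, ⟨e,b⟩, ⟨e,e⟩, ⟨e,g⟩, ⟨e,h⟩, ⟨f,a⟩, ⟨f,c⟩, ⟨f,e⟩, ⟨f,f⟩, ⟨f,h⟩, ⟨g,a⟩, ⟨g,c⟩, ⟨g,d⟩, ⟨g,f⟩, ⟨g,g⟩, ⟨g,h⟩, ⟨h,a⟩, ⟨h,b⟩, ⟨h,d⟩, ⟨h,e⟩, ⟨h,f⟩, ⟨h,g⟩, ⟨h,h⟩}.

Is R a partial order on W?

Reflexive: yes — every world is R-related to itself.
Transitive: no — a R g and g R c, but not a R c.
Antisymmetric: no — a R g and g R a with a ≠ g.
So R is not a partial order.

No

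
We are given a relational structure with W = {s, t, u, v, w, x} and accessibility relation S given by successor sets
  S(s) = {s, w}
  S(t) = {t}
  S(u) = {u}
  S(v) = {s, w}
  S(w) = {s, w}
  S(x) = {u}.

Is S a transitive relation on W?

Yes

Transitive: yes — every two-step S-path is closed by a direct edge.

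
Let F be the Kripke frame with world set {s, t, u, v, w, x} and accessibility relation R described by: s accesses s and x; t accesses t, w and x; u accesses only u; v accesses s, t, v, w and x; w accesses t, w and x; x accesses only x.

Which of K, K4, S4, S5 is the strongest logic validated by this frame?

Transitive (axiom 4): yes — every two-step R-path is closed by a direct edge.
Reflexive (axiom T): yes — every world is R-related to itself.
Euclidean (axiom 5): no — t R x and t R w, but not x R w.
So F validates K, K4, S4; S5 would additionally require R to be Euclidean. The strongest is S4.

S4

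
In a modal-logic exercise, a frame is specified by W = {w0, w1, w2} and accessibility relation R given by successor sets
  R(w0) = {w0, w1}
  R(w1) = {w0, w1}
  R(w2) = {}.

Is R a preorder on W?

No

Reflexive: no — w2 is not related to itself.
Transitive: yes — every two-step R-path is closed by a direct edge.
So R is not a preorder.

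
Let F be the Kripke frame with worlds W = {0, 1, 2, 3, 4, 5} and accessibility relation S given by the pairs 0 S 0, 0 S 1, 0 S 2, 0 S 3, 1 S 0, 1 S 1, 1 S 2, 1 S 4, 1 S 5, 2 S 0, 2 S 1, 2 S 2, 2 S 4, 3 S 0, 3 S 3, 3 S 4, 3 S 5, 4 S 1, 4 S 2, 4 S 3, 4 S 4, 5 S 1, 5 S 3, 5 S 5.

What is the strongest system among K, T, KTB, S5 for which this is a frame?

Reflexive (axiom T): yes — every world is S-related to itself.
Symmetric (axiom B): yes — every pair in S has its reverse in S.
Euclidean (axiom 5): no — 0 S 1 and 0 S 3, but not 1 S 3.
So F validates K, T, KTB; S5 would additionally require S to be Euclidean. The strongest is KTB.

KTB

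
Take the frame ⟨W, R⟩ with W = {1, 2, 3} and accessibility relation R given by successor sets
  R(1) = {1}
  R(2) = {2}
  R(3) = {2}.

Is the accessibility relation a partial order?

Reflexive: no — 3 is not related to itself.
Transitive: yes — every two-step R-path is closed by a direct edge.
Antisymmetric: yes — no distinct pair is related both ways.
So R is not a partial order.

No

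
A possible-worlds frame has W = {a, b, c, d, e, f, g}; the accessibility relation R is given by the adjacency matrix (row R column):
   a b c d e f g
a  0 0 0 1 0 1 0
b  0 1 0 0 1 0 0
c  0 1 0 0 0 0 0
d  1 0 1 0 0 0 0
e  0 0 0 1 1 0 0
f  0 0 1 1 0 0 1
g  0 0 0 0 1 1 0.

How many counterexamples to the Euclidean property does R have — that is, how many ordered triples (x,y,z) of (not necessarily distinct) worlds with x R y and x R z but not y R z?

21

Enumerating: (a,d,d), (a,d,f), (a,f,f), (b,e,b), (d,a,a), (d,a,c), (d,c,a), (d,c,c), (e,d,d), (e,d,e), (f,c,c), (f,c,d), … and 9 more.
Total: 21.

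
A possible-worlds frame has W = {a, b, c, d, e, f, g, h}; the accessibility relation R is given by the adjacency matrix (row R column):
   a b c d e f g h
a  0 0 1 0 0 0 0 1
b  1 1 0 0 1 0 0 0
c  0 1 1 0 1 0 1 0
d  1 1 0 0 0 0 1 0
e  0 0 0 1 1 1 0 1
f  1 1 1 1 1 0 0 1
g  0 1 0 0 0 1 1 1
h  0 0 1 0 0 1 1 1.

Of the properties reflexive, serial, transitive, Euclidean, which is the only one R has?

Reflexive: no — a is not related to itself.
Serial: yes — every world has a successor (e.g. a R c).
Transitive: no — a R c and c R b, but not a R b.
Euclidean: no — a R c and a R h, but not c R h.
Only serial holds.

serial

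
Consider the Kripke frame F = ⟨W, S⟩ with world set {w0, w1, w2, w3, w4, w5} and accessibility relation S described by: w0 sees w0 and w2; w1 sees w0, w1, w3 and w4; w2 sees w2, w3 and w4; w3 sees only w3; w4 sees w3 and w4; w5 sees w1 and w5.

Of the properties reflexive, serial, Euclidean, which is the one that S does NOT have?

Reflexive: yes — every world is S-related to itself.
Serial: yes — every world has a successor (e.g. w0 S w0).
Euclidean: no — w1 S w0 and w1 S w3, but not w0 S w3.
Only Euclidean fails.

Euclidean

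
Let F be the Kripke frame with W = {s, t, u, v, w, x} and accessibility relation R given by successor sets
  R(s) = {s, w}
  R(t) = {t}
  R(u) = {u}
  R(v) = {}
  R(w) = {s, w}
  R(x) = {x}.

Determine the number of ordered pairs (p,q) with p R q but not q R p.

R is symmetric; there are no such tuples.

0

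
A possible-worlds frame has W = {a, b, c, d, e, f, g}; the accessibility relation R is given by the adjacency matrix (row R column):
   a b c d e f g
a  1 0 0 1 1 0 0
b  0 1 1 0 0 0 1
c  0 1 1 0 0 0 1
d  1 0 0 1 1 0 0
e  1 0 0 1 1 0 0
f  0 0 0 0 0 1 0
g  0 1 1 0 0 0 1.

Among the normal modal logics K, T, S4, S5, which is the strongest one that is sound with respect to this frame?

S5

Reflexive (axiom T): yes — every world is R-related to itself.
Transitive (axiom 4): yes — every two-step R-path is closed by a direct edge.
Euclidean (axiom 5): yes — any two successors of a common world are R-related.
So F validates K, T, S4, S5. The strongest is S5.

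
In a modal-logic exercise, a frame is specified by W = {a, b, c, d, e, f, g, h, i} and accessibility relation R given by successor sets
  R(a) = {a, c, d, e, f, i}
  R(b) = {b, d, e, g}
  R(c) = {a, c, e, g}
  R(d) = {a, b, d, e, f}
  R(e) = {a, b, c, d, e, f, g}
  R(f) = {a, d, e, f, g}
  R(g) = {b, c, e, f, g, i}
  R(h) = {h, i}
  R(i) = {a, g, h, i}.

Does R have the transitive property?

No

Transitive: no — a R c and c R g, but not a R g.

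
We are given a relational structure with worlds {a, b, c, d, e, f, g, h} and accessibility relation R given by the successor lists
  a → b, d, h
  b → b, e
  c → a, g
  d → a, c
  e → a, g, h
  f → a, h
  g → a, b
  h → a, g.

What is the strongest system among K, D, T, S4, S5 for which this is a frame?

D

Serial (axiom D): yes — every world has a successor (e.g. a R b).
Reflexive (axiom T): no — a is not related to itself.
Transitive (axiom 4): no — a R b and b R e, but not a R e.
Euclidean (axiom 5): no — a R b and a R d, but not b R d.
So F validates K, D; T would additionally require R to be reflexive. The strongest is D.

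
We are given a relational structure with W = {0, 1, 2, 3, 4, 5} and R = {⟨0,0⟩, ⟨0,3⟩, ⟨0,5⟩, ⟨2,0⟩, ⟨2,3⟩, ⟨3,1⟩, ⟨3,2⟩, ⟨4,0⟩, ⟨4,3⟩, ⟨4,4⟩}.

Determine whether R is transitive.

Transitive: no — 0 R 3 and 3 R 1, but not 0 R 1.

No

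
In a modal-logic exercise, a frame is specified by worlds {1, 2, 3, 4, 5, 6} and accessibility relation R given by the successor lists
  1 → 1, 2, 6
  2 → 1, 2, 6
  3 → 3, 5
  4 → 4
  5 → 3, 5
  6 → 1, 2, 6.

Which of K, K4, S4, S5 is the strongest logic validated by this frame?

Transitive (axiom 4): yes — every two-step R-path is closed by a direct edge.
Reflexive (axiom T): yes — every world is R-related to itself.
Euclidean (axiom 5): yes — any two successors of a common world are R-related.
So F validates K, K4, S4, S5. The strongest is S5.

S5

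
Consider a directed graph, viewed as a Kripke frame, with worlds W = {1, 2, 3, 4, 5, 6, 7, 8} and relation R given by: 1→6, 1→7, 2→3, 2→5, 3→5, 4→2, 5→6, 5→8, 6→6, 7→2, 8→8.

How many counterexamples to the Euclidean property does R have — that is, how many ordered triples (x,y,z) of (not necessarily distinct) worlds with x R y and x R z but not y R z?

11

Enumerating: (1,6,7), (1,7,6), (1,7,7), (2,3,3), (2,5,3), (2,5,5), (3,5,5), (4,2,2), (5,6,8), (5,8,6), (7,2,2).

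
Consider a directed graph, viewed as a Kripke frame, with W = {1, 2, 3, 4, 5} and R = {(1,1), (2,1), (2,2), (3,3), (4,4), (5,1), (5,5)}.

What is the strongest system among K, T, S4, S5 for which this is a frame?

S4

Reflexive (axiom T): yes — every world is R-related to itself.
Transitive (axiom 4): yes — every two-step R-path is closed by a direct edge.
Euclidean (axiom 5): no — 2 R 1 and 2 R 2, but not 1 R 2.
So F validates K, T, S4; S5 would additionally require R to be Euclidean. The strongest is S4.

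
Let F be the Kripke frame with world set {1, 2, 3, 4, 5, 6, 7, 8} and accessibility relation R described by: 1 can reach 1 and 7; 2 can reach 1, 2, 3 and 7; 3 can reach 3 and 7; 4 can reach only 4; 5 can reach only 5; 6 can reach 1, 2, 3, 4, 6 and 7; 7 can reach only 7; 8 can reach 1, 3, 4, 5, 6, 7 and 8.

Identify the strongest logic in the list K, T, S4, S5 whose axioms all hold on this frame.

T

Reflexive (axiom T): yes — every world is R-related to itself.
Transitive (axiom 4): no — 8 R 6 and 6 R 2, but not 8 R 2.
Euclidean (axiom 5): no — 2 R 1 and 2 R 3, but not 1 R 3.
So F validates K, T; S4 would additionally require R to be transitive. The strongest is T.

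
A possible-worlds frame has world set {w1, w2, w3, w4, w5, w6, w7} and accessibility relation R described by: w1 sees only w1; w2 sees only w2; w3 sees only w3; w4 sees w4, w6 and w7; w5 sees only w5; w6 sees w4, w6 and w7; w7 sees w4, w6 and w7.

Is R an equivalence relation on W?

Reflexive: yes — every world is R-related to itself.
Symmetric: yes — every pair in R has its reverse in R.
Transitive: yes — every two-step R-path is closed by a direct edge.
So R is an equivalence relation.

Yes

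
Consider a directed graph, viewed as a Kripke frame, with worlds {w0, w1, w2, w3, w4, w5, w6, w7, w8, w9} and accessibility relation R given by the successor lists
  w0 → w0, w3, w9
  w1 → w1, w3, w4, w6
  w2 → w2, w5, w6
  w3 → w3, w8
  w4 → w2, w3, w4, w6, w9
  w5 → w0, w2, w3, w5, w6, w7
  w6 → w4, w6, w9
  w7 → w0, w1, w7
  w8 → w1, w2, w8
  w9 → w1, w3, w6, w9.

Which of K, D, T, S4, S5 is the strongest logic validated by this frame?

T

Serial (axiom D): yes — every world has a successor (e.g. w0 R w0).
Reflexive (axiom T): yes — every world is R-related to itself.
Transitive (axiom 4): no — w0 R w3 and w3 R w8, but not w0 R w8.
Euclidean (axiom 5): no — w0 R w3 and w0 R w9, but not w3 R w9.
So F validates K, D, T; S4 would additionally require R to be transitive. The strongest is T.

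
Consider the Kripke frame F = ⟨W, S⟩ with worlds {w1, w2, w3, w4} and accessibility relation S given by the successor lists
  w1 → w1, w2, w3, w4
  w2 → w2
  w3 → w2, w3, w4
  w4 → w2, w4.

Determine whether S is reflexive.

Yes

Reflexive: yes — every world is S-related to itself.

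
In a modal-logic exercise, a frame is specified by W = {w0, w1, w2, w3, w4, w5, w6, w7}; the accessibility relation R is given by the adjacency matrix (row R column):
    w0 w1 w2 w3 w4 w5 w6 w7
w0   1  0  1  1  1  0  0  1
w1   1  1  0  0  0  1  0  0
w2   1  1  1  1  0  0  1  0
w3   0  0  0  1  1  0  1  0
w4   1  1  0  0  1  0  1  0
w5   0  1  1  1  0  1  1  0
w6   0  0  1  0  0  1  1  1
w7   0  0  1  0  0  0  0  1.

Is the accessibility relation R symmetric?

Symmetric: no — w0 R w3 but not w3 R w0.

No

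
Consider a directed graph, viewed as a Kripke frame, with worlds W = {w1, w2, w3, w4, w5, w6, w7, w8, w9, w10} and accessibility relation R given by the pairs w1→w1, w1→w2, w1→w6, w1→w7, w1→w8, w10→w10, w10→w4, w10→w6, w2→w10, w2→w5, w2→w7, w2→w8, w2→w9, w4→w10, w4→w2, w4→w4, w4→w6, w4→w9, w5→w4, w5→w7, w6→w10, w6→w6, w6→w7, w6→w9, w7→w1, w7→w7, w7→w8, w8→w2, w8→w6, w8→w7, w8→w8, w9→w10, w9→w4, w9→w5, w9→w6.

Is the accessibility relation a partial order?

No

Reflexive: no — w2 is not related to itself.
Transitive: no — w1 R w2 and w2 R w10, but not w1 R w10.
Antisymmetric: no — w1 R w7 and w7 R w1 with w1 ≠ w7.
So R is not a partial order.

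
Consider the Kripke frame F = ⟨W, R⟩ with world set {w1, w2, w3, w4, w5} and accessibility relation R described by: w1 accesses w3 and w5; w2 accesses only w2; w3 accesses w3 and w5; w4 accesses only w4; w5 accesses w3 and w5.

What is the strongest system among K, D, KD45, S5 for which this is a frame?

Serial (axiom D): yes — every world has a successor (e.g. w1 R w3).
Euclidean (axiom 5): yes — any two successors of a common world are R-related.
Transitive (axiom 4): yes — every two-step R-path is closed by a direct edge.
Reflexive (axiom T): no — w1 is not related to itself.
So F validates K, D, KD45; S5 would additionally require R to be reflexive. The strongest is KD45.

KD45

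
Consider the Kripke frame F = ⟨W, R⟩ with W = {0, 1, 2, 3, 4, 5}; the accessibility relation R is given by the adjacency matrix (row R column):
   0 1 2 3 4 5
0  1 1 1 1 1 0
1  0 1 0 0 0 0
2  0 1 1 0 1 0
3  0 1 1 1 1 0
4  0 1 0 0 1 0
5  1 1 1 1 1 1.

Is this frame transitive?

Transitive: yes — every two-step R-path is closed by a direct edge.

Yes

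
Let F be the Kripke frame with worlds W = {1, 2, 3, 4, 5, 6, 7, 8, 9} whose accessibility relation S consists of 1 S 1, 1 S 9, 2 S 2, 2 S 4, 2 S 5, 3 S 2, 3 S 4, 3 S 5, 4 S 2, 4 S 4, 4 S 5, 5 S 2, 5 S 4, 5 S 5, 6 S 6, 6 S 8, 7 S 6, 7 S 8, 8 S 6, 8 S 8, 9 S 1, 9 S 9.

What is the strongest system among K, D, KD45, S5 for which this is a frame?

Serial (axiom D): yes — every world has a successor (e.g. 1 S 1).
Euclidean (axiom 5): yes — any two successors of a common world are S-related.
Transitive (axiom 4): yes — every two-step S-path is closed by a direct edge.
Reflexive (axiom T): no — 3 is not related to itself.
So F validates K, D, KD45; S5 would additionally require S to be reflexive. The strongest is KD45.

KD45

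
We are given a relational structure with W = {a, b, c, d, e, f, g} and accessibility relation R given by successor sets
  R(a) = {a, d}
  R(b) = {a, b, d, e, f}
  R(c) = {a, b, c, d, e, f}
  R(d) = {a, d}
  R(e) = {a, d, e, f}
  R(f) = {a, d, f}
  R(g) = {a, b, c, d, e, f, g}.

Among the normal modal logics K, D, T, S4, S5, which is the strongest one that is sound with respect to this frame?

S4

Serial (axiom D): yes — every world has a successor (e.g. a R a).
Reflexive (axiom T): yes — every world is R-related to itself.
Transitive (axiom 4): yes — every two-step R-path is closed by a direct edge.
Euclidean (axiom 5): no — b R a and b R e, but not a R e.
So F validates K, D, T, S4; S5 would additionally require R to be Euclidean. The strongest is S4.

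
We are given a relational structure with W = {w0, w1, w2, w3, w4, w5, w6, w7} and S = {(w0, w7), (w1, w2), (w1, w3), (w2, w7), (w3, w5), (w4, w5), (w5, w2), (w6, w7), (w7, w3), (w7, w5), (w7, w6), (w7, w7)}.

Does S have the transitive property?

No

Transitive: no — w0 S w7 and w7 S w3, but not w0 S w3.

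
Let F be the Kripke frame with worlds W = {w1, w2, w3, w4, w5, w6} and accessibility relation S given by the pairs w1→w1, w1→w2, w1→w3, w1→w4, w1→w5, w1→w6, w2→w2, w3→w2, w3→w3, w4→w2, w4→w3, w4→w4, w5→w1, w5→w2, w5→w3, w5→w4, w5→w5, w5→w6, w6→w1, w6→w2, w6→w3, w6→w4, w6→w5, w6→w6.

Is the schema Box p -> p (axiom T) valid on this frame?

Axiom T corresponds to the accessibility relation being reflexive.
Reflexive: yes — every world is S-related to itself.

Yes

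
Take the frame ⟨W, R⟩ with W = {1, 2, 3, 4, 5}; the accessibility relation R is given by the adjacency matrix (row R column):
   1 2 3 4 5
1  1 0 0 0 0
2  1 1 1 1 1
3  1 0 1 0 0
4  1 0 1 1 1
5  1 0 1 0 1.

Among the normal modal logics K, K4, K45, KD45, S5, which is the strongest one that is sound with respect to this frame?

K4

Transitive (axiom 4): yes — every two-step R-path is closed by a direct edge.
Euclidean (axiom 5): no — 2 R 1 and 2 R 3, but not 1 R 3.
Serial (axiom D): yes — every world has a successor (e.g. 1 R 1).
Reflexive (axiom T): yes — every world is R-related to itself.
So F validates K, K4; K45 would additionally require R to be Euclidean. The strongest is K4.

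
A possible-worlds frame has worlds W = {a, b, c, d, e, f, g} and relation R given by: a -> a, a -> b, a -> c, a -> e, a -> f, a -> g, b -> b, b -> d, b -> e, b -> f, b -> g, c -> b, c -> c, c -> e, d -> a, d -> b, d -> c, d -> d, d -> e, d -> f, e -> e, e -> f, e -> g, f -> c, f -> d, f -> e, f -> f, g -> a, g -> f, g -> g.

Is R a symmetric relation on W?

No

Symmetric: no — a R b but not b R a.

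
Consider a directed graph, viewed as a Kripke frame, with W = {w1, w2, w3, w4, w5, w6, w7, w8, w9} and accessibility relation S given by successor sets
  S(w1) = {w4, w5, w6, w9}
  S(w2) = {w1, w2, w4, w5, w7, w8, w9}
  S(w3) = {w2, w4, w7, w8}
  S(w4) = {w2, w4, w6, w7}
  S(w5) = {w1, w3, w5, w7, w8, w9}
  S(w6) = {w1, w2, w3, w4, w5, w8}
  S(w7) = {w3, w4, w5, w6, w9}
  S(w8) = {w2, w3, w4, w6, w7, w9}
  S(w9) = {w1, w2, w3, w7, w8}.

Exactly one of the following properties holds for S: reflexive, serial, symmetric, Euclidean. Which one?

Reflexive: no — w1 is not related to itself.
Serial: yes — every world has a successor (e.g. w1 S w4).
Symmetric: no — w1 S w4 but not w4 S w1.
Euclidean: no — w1 S w4 and w1 S w5, but not w4 S w5.
Only serial holds.

serial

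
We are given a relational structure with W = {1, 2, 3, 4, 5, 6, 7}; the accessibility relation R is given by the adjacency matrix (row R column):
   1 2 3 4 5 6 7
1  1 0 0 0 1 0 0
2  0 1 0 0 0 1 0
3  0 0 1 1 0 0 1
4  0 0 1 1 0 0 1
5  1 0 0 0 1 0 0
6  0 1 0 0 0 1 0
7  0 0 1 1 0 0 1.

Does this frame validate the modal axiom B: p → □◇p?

Yes

The schema B characterises exactly the symmetric frames.
Symmetric: yes — every pair in R has its reverse in R.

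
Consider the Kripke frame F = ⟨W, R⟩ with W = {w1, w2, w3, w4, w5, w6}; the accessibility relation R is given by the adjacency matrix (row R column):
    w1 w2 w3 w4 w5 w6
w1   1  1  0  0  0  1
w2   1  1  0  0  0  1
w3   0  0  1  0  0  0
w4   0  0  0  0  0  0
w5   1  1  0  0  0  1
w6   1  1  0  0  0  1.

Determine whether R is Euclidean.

Yes

Euclidean: yes — any two successors of a common world are R-related.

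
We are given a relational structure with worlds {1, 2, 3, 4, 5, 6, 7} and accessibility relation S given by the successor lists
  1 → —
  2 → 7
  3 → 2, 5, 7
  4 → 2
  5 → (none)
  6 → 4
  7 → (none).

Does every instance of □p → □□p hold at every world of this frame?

No

Axiom 4 corresponds to the accessibility relation being transitive.
Transitive: no — 4 S 2 and 2 S 7, but not 4 S 7.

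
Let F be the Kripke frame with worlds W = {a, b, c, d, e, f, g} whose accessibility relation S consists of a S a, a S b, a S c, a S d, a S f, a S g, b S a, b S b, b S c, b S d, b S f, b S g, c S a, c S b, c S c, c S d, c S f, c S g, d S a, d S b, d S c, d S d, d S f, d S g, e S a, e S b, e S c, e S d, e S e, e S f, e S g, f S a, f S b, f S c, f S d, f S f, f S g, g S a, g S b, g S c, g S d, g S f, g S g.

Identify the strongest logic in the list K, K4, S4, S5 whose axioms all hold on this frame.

S4

Transitive (axiom 4): yes — every two-step S-path is closed by a direct edge.
Reflexive (axiom T): yes — every world is S-related to itself.
Euclidean (axiom 5): no — e S a and e S e, but not a S e.
So F validates K, K4, S4; S5 would additionally require S to be Euclidean. The strongest is S4.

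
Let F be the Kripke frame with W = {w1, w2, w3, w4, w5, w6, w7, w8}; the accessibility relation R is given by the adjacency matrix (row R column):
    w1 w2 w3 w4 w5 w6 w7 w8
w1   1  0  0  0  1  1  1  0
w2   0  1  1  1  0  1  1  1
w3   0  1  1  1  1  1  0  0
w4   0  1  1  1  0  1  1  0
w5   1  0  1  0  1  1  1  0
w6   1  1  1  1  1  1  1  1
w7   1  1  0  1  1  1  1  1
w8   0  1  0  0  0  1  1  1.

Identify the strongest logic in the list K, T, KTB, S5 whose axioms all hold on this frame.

KTB

Reflexive (axiom T): yes — every world is R-related to itself.
Symmetric (axiom B): yes — every pair in R has its reverse in R.
Euclidean (axiom 5): no — w2 R w3 and w2 R w7, but not w3 R w7.
So F validates K, T, KTB; S5 would additionally require R to be Euclidean. The strongest is KTB.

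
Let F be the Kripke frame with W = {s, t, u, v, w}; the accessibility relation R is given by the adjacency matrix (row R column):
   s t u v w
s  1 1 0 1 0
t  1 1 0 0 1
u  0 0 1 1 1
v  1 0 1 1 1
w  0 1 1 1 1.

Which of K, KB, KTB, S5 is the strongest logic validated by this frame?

Symmetric (axiom B): yes — every pair in R has its reverse in R.
Reflexive (axiom T): yes — every world is R-related to itself.
Euclidean (axiom 5): no — s R t and s R v, but not t R v.
So F validates K, KB, KTB; S5 would additionally require R to be Euclidean. The strongest is KTB.

KTB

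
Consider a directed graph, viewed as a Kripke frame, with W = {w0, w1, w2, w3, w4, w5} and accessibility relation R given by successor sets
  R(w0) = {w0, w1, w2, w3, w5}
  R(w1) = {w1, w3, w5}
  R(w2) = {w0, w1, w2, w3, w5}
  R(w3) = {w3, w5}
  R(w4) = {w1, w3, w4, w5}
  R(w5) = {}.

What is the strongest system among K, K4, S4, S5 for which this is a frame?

Transitive (axiom 4): yes — every two-step R-path is closed by a direct edge.
Reflexive (axiom T): no — w5 is not related to itself.
Euclidean (axiom 5): no — w0 R w1 and w0 R w2, but not w1 R w2.
So F validates K, K4; S4 would additionally require R to be reflexive. The strongest is K4.

K4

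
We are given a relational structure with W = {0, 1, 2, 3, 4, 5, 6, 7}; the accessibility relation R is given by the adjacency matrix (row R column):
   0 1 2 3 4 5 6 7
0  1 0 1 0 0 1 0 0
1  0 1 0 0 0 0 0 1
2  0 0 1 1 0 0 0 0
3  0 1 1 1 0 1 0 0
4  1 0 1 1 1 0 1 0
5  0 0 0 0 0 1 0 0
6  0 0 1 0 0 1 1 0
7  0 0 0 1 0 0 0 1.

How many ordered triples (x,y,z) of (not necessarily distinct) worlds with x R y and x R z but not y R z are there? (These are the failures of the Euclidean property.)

30

Enumerating: (0,2,0), (0,2,5), (0,5,0), (0,5,2), (1,7,1), (3,1,2), (3,1,3), (3,1,5), (3,2,1), (3,2,5), (3,5,1), (3,5,2), … and 18 more.
Total: 30.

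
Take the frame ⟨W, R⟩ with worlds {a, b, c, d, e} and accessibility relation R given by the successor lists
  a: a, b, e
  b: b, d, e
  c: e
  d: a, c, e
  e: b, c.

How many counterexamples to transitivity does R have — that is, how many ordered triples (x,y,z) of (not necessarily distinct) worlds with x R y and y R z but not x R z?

Enumerating: (a,b,d), (a,e,c), (b,d,a), (b,d,c), (b,e,c), (c,e,b), (c,e,c), (d,a,b), (d,e,b), (e,b,d), (e,b,e), (e,c,e).

12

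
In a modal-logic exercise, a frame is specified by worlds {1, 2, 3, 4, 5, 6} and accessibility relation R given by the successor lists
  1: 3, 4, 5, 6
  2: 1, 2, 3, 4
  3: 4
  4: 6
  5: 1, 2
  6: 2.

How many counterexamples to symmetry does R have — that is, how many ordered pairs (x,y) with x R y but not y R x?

10

Enumerating: (1,3), (1,4), (1,6), (2,1), (2,3), (2,4), (3,4), (4,6), (5,2), (6,2).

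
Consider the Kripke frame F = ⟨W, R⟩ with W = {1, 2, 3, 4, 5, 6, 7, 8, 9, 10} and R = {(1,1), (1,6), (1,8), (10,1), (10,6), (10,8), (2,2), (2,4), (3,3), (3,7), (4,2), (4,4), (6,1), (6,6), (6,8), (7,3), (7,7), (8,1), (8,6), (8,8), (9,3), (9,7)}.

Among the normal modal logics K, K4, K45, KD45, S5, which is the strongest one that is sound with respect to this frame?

Transitive (axiom 4): yes — every two-step R-path is closed by a direct edge.
Euclidean (axiom 5): yes — any two successors of a common world are R-related.
Serial (axiom D): no — 5 has no R-successor.
Reflexive (axiom T): no — 5 is not related to itself.
So F validates K, K4, K45; KD45 would additionally require R to be serial. The strongest is K45.

K45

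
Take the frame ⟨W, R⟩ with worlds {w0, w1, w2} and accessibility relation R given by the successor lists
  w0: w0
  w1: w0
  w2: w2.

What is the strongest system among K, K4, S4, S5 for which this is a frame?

Transitive (axiom 4): yes — every two-step R-path is closed by a direct edge.
Reflexive (axiom T): no — w1 is not related to itself.
Euclidean (axiom 5): yes — any two successors of a common world are R-related.
So F validates K, K4; S4 would additionally require R to be reflexive. The strongest is K4.

K4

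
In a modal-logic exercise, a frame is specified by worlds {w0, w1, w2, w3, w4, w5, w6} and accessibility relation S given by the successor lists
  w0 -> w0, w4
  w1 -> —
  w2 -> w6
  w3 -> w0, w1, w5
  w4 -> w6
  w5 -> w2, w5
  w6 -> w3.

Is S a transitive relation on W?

No

Transitive: no — w0 S w4 and w4 S w6, but not w0 S w6.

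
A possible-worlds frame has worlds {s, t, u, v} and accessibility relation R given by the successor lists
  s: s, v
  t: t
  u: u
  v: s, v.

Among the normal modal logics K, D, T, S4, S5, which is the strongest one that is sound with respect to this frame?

Serial (axiom D): yes — every world has a successor (e.g. s R s).
Reflexive (axiom T): yes — every world is R-related to itself.
Transitive (axiom 4): yes — every two-step R-path is closed by a direct edge.
Euclidean (axiom 5): yes — any two successors of a common world are R-related.
So F validates K, D, T, S4, S5. The strongest is S5.

S5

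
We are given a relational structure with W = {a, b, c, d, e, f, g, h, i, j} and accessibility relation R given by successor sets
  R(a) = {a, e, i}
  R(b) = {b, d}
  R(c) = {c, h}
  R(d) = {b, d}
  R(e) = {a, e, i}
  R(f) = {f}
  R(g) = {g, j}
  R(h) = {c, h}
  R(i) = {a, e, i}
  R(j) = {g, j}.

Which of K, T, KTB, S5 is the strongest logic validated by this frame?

S5

Reflexive (axiom T): yes — every world is R-related to itself.
Symmetric (axiom B): yes — every pair in R has its reverse in R.
Euclidean (axiom 5): yes — any two successors of a common world are R-related.
So F validates K, T, KTB, S5. The strongest is S5.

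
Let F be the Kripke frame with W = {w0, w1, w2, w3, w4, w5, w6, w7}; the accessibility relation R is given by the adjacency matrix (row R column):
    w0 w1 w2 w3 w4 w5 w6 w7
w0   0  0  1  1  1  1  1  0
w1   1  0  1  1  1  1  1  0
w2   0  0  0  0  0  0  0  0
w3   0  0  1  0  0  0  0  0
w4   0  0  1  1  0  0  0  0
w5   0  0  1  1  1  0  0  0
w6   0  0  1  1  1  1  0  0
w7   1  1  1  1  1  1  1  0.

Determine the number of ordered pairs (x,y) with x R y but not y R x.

Enumerating: (w0,w2), (w0,w3), (w0,w4), (w0,w5), (w0,w6), (w1,w0), (w1,w2), (w1,w3), (w1,w4), (w1,w5), (w1,w6), (w3,w2), … and 16 more.
Total: 28.

28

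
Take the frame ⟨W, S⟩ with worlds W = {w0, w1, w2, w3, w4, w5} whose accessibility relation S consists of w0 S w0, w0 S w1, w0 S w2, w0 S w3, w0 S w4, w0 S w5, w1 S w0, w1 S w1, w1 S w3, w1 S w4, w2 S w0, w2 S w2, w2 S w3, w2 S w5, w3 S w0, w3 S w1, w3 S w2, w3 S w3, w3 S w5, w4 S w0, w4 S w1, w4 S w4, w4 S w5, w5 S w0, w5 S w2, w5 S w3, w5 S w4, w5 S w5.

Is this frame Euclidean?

No

Euclidean: no — w0 S w1 and w0 S w2, but not w1 S w2.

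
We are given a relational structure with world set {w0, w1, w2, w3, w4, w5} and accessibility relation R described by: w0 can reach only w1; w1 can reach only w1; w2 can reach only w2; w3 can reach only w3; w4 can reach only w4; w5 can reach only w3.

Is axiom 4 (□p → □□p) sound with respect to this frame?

Axiom 4 corresponds to the accessibility relation being transitive.
Transitive: yes — every two-step R-path is closed by a direct edge.

Yes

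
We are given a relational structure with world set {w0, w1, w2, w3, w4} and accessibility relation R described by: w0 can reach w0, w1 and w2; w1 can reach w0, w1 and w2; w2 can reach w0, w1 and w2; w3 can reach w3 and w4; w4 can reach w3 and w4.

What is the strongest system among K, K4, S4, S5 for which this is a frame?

S5

Transitive (axiom 4): yes — every two-step R-path is closed by a direct edge.
Reflexive (axiom T): yes — every world is R-related to itself.
Euclidean (axiom 5): yes — any two successors of a common world are R-related.
So F validates K, K4, S4, S5. The strongest is S5.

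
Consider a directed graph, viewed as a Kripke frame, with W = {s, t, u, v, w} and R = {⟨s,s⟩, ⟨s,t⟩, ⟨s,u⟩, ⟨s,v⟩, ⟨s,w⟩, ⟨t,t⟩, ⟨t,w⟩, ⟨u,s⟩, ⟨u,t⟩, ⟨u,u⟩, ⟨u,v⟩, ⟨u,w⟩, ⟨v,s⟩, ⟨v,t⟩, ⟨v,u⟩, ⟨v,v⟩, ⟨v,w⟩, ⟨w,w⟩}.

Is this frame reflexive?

Yes

Reflexive: yes — every world is R-related to itself.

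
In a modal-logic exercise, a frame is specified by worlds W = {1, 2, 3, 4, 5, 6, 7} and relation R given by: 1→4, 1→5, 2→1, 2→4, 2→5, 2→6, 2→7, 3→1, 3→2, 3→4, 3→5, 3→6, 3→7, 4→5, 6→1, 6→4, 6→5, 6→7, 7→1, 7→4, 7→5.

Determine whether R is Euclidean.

No

Euclidean: no — 1 R 5 and 1 R 4, but not 5 R 4.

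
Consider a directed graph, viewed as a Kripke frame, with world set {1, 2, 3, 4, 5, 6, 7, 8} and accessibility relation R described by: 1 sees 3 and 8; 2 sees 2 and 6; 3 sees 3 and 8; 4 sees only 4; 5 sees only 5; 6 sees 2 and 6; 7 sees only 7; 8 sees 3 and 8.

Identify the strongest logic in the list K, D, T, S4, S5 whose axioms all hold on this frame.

D

Serial (axiom D): yes — every world has a successor (e.g. 1 R 3).
Reflexive (axiom T): no — 1 is not related to itself.
Transitive (axiom 4): yes — every two-step R-path is closed by a direct edge.
Euclidean (axiom 5): yes — any two successors of a common world are R-related.
So F validates K, D; T would additionally require R to be reflexive. The strongest is D.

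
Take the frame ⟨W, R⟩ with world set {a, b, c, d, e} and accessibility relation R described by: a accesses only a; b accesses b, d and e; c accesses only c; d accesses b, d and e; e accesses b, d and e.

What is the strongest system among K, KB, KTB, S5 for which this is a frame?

Symmetric (axiom B): yes — every pair in R has its reverse in R.
Reflexive (axiom T): yes — every world is R-related to itself.
Euclidean (axiom 5): yes — any two successors of a common world are R-related.
So F validates K, KB, KTB, S5. The strongest is S5.

S5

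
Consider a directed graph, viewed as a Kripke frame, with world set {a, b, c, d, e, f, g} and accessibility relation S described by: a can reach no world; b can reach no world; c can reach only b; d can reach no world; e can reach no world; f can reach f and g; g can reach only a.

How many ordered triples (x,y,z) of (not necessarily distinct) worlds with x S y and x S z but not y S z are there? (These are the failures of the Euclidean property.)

Enumerating: (c,b,b), (f,g,f), (f,g,g), (g,a,a).

4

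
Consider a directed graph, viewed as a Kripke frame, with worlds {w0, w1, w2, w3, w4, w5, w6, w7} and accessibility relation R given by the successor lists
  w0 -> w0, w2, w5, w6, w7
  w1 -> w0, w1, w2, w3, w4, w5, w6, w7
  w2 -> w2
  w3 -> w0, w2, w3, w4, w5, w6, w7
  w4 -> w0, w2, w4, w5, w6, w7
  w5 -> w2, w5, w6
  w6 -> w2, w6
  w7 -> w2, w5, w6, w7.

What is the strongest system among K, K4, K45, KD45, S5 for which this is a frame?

Transitive (axiom 4): yes — every two-step R-path is closed by a direct edge.
Euclidean (axiom 5): no — w0 R w2 and w0 R w5, but not w2 R w5.
Serial (axiom D): yes — every world has a successor (e.g. w0 R w0).
Reflexive (axiom T): yes — every world is R-related to itself.
So F validates K, K4; K45 would additionally require R to be Euclidean. The strongest is K4.

K4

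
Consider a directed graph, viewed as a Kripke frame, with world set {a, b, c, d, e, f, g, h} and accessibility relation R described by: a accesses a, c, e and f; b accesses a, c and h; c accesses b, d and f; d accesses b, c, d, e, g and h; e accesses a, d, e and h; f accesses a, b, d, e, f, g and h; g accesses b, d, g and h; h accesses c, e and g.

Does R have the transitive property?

Transitive: no — a R c and c R b, but not a R b.

No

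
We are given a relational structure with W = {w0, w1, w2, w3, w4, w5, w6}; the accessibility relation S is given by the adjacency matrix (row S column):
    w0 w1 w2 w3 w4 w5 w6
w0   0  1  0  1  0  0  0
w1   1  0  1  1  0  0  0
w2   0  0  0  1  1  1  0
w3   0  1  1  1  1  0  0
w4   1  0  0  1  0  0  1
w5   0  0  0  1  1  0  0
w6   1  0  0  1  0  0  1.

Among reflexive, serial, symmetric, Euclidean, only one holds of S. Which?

serial

Reflexive: no — w0 is not related to itself.
Serial: yes — every world has a successor (e.g. w0 S w1).
Symmetric: no — w0 S w3 but not w3 S w0.
Euclidean: no — w1 S w0 and w1 S w2, but not w0 S w2.
Only serial holds.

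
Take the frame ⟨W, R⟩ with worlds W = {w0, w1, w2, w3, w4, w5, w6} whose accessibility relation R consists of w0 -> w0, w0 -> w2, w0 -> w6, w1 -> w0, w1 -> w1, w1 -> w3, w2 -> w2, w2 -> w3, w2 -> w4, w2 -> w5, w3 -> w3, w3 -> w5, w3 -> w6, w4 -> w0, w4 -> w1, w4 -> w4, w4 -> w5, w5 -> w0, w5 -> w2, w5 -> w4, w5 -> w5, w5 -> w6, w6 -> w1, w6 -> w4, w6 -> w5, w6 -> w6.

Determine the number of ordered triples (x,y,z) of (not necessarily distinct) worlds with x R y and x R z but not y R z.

Enumerating: (w0,w2,w0), (w0,w2,w6), (w0,w6,w0), (w0,w6,w2), (w1,w0,w1), (w1,w0,w3), (w1,w3,w0), (w1,w3,w1), (w2,w3,w2), (w2,w3,w4), (w2,w4,w2), (w2,w4,w3), … and 22 more.
Total: 34.

34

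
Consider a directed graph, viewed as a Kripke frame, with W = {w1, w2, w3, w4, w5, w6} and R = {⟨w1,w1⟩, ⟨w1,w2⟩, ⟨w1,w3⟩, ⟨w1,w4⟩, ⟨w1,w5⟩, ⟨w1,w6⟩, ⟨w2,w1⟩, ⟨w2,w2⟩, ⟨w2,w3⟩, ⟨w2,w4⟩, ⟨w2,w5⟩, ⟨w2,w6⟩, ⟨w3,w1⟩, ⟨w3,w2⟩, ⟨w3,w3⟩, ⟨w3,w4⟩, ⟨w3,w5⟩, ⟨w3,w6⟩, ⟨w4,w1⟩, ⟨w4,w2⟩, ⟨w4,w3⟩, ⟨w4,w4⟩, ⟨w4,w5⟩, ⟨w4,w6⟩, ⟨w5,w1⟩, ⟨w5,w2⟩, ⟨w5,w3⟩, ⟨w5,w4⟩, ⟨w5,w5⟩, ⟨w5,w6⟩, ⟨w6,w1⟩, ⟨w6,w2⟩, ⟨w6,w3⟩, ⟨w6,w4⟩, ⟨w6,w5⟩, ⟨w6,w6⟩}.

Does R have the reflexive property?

Yes

Reflexive: yes — every world is R-related to itself.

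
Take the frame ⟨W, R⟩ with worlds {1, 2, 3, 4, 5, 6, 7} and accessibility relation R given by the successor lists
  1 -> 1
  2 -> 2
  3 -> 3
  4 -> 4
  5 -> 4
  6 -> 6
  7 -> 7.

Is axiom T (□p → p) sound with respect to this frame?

By correspondence theory, T is valid on a frame iff R is reflexive.
Reflexive: no — 5 is not related to itself.

No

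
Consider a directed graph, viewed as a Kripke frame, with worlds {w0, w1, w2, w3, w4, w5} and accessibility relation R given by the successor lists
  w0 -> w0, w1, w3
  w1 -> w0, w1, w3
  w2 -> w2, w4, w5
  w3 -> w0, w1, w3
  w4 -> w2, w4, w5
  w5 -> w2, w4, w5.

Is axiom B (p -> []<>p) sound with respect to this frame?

Axiom B corresponds to the accessibility relation being symmetric.
Symmetric: yes — every pair in R has its reverse in R.

Yes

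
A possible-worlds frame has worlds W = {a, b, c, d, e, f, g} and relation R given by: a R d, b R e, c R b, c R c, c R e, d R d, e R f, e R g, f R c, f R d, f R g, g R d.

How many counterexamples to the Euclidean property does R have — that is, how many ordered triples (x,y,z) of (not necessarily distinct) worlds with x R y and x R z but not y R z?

15

Enumerating: (b,e,e), (c,b,b), (c,b,c), (c,e,b), (c,e,c), (c,e,e), (e,f,f), (e,g,f), (e,g,g), (f,c,d), (f,c,g), (f,d,c), (f,d,g), (f,g,c), (f,g,g).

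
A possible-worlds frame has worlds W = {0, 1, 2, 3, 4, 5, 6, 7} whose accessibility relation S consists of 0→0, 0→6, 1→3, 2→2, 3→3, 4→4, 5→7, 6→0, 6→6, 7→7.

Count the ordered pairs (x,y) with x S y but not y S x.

2

Enumerating: (1,3), (5,7).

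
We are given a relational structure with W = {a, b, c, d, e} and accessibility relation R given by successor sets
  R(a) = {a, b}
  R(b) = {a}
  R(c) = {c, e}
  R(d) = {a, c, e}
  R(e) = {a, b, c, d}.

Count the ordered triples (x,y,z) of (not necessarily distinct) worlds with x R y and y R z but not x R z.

Enumerating: (b,a,b), (c,e,a), (c,e,b), (c,e,d), (d,a,b), (d,e,b), (d,e,d), (e,c,e), (e,d,e).

9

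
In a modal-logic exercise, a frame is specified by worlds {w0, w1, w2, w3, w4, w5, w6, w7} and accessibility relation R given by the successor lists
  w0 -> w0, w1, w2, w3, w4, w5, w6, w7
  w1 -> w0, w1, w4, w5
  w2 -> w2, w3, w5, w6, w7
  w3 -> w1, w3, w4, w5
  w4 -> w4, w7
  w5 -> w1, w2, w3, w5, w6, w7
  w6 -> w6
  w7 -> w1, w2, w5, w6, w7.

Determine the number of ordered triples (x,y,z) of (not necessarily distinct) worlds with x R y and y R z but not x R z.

Enumerating: (w1,w0,w2), (w1,w0,w3), (w1,w0,w6), (w1,w0,w7), (w1,w4,w7), (w1,w5,w2), (w1,w5,w3), (w1,w5,w6), (w1,w5,w7), (w2,w3,w1), (w2,w3,w4), (w2,w5,w1), … and 17 more.
Total: 29.

29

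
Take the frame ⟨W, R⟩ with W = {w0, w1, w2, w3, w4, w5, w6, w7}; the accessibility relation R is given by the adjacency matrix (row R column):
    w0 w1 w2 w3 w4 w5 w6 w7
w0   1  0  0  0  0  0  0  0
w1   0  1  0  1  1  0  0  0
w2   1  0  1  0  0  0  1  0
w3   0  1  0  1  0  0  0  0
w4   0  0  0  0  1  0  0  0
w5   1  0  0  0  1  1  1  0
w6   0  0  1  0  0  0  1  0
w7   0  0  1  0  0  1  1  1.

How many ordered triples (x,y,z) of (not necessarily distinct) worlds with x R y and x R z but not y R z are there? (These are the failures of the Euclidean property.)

Enumerating: (w1,w3,w4), (w1,w4,w1), (w1,w4,w3), (w2,w0,w2), (w2,w0,w6), (w2,w6,w0), (w5,w0,w4), (w5,w0,w5), (w5,w0,w6), (w5,w4,w0), (w5,w4,w5), (w5,w4,w6), … and 9 more.
Total: 21.

21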